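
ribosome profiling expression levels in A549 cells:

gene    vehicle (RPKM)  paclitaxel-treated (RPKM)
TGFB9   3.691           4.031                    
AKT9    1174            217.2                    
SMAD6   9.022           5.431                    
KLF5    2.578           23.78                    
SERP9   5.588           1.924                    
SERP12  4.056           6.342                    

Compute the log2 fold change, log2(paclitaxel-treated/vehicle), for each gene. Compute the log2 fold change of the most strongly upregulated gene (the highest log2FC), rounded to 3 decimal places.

3.205

log2(4.031/3.691) = 0.127  (TGFB9)
log2(217.2/1174) = -2.434  (AKT9)
log2(5.431/9.022) = -0.732  (SMAD6)
log2(23.78/2.578) = 3.205  (KLF5)
log2(1.924/5.588) = -1.538  (SERP9)
log2(6.342/4.056) = 0.645  (SERP12)
KLF5 is most strongly upregulated.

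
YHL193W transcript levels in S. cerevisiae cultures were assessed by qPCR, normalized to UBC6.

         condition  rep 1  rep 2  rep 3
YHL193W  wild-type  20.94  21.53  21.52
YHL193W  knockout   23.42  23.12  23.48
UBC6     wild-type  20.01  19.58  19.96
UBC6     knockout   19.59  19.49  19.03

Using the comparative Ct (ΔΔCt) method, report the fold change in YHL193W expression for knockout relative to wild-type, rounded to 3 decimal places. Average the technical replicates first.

Mean Ct: YHL193W wild-type 21.330; YHL193W knockout 23.340; UBC6 wild-type 19.850; UBC6 knockout 19.370
ΔCt(wild-type) = 21.330 − 19.850 = 1.480
ΔCt(knockout) = 23.340 − 19.370 = 3.970
ΔΔCt = 3.970 − 1.480 = 2.490
Fold change = 2^(−2.490) = 0.1780

0.178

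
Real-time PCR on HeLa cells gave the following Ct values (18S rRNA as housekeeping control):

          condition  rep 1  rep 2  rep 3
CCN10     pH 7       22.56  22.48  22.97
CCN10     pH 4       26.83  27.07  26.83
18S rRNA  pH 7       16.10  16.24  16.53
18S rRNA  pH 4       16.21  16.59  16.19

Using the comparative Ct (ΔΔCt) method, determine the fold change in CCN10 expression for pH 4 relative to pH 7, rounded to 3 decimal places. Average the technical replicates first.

Mean Ct: CCN10 pH 7 22.670; CCN10 pH 4 26.910; 18S rRNA pH 7 16.290; 18S rRNA pH 4 16.330
ΔCt(pH 7) = 22.670 − 16.290 = 6.380
ΔCt(pH 4) = 26.910 − 16.330 = 10.580
ΔΔCt = 10.580 − 6.380 = 4.200
Fold change = 2^(−4.200) = 0.0544

0.054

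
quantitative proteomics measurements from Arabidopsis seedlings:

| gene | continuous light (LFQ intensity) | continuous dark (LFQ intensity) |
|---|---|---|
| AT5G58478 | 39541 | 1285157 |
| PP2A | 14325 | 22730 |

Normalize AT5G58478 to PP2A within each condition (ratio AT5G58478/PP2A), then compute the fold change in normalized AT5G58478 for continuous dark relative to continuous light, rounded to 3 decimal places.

20.483

AT5G58478/PP2A (continuous light) = 39541 / 14325 = 2.7603
AT5G58478/PP2A (continuous dark) = 1285157 / 22730 = 56.54
Fold change = 56.54 / 2.7603 = 20.4835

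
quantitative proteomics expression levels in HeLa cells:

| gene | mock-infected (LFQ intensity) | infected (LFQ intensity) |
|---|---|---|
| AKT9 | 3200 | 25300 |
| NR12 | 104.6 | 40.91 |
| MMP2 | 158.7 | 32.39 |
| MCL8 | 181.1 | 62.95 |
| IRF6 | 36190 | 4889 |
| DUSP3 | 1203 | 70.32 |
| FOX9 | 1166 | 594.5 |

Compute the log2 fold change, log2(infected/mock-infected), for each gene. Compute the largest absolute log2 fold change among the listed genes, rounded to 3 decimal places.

4.097

log2(25300/3200) = 2.983  (AKT9)
log2(40.91/104.6) = -1.354  (NR12)
log2(32.39/158.7) = -2.293  (MMP2)
log2(62.95/181.1) = -1.525  (MCL8)
log2(4889/36190) = -2.888  (IRF6)
log2(70.32/1203) = -4.097  (DUSP3)
log2(594.5/1166) = -0.972  (FOX9)
The largest magnitude belongs to DUSP3.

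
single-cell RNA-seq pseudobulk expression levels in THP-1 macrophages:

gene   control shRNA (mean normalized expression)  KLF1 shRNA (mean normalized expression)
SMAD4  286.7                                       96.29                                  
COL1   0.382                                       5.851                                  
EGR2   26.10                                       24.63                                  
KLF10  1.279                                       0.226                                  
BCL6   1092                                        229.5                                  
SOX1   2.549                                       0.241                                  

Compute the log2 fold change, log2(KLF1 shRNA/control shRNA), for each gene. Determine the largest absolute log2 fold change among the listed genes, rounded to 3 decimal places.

log2(96.29/286.7) = -1.574  (SMAD4)
log2(5.851/0.382) = 3.937  (COL1)
log2(24.63/26.10) = -0.084  (EGR2)
log2(0.226/1.279) = -2.501  (KLF10)
log2(229.5/1092) = -2.250  (BCL6)
log2(0.241/2.549) = -3.403  (SOX1)
The largest magnitude belongs to COL1.

3.937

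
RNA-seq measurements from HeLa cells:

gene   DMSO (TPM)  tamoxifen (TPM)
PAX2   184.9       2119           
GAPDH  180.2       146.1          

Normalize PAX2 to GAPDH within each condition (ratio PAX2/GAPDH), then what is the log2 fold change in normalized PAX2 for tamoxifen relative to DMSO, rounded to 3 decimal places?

PAX2/GAPDH (DMSO) = 184.9 / 180.2 = 1.0261
PAX2/GAPDH (tamoxifen) = 2119 / 146.1 = 14.504
Fold change = 14.504 / 1.0261 = 14.1351
log2(14.1351) = 3.8212

3.821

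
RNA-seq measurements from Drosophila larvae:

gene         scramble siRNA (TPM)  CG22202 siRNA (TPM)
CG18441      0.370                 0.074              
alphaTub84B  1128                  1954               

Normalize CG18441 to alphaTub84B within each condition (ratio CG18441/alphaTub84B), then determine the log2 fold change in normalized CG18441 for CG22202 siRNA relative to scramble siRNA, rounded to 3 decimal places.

CG18441/alphaTub84B (scramble siRNA) = 0.370 / 1128 = 0.00032801
CG18441/alphaTub84B (CG22202 siRNA) = 0.074 / 1954 = 3.7871e-05
Fold change = 3.7871e-05 / 0.00032801 = 0.1155
log2(0.1155) = -3.1146

-3.115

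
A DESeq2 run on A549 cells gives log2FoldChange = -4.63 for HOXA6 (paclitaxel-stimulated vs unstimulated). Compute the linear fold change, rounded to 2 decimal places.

Fold change = 2^(-4.63) = 0.040
That is, HOXA6 drops to 4.0% of the unstimulated level.

0.04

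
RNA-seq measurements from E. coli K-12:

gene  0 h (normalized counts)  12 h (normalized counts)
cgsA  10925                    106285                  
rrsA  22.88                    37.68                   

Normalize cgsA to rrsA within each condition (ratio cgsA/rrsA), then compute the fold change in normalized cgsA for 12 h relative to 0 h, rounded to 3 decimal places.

cgsA/rrsA (0 h) = 10925 / 22.88 = 477.49
cgsA/rrsA (12 h) = 106285 / 37.68 = 2820.7
Fold change = 2820.7 / 477.49 = 5.9074

5.907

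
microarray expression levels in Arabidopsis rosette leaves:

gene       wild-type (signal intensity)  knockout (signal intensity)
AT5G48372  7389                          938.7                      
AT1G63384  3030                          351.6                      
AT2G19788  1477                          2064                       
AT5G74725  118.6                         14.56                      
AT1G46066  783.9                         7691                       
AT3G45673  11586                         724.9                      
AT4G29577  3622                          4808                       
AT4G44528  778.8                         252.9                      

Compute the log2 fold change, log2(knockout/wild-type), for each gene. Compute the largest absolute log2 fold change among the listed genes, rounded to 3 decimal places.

3.998

log2(938.7/7389) = -2.977  (AT5G48372)
log2(351.6/3030) = -3.107  (AT1G63384)
log2(2064/1477) = 0.483  (AT2G19788)
log2(14.56/118.6) = -3.026  (AT5G74725)
log2(7691/783.9) = 3.294  (AT1G46066)
log2(724.9/11586) = -3.998  (AT3G45673)
log2(4808/3622) = 0.409  (AT4G29577)
log2(252.9/778.8) = -1.623  (AT4G44528)
The largest magnitude belongs to AT3G45673.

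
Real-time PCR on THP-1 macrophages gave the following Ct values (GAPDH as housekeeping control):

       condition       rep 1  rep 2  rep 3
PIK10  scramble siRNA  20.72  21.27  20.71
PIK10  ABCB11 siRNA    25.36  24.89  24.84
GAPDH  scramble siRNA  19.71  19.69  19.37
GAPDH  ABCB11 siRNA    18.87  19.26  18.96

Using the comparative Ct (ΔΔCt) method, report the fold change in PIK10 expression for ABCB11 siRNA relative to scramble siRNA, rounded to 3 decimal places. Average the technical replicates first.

0.039

Mean Ct: PIK10 scramble siRNA 20.900; PIK10 ABCB11 siRNA 25.030; GAPDH scramble siRNA 19.590; GAPDH ABCB11 siRNA 19.030
ΔCt(scramble siRNA) = 20.900 − 19.590 = 1.310
ΔCt(ABCB11 siRNA) = 25.030 − 19.030 = 6.000
ΔΔCt = 6.000 − 1.310 = 4.690
Fold change = 2^(−4.690) = 0.0387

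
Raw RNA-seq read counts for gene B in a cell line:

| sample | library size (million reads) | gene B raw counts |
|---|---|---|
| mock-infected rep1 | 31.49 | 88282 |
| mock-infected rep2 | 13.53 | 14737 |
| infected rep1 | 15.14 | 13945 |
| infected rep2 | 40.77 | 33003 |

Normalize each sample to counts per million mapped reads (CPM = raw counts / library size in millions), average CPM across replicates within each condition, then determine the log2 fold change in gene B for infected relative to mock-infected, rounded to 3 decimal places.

-1.170

CPM(mock-infected rep1) = 88282 / 31.49 = 2803.4932
CPM(mock-infected rep2) = 14737 / 13.53 = 1089.2092
CPM(infected rep1) = 13945 / 15.14 = 921.0700
CPM(infected rep2) = 33003 / 40.77 = 809.4923
mean CPM(mock-infected) = 1946.3512; mean CPM(infected) = 865.2811
Fold change = 865.2811 / 1946.3512 = 0.44457
log2(0.44457) = -1.1695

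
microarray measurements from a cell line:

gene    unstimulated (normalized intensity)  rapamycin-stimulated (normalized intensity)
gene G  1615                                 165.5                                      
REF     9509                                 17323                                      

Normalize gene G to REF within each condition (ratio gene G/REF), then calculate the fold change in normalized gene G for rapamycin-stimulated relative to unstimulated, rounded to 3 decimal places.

gene G/REF (unstimulated) = 1615 / 9509 = 0.16984
gene G/REF (rapamycin-stimulated) = 165.5 / 17323 = 0.0095538
Fold change = 0.0095538 / 0.16984 = 0.0563

0.056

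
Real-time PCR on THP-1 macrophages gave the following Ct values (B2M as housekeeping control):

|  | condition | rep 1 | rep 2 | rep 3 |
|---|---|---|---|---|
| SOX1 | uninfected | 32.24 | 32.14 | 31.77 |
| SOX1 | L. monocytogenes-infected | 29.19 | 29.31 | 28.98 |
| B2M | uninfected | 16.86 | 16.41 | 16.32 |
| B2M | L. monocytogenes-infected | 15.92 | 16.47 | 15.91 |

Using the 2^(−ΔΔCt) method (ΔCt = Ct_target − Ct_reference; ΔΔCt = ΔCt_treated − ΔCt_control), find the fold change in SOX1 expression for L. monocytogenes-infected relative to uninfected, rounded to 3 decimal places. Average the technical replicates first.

5.502

Mean Ct: SOX1 uninfected 32.050; SOX1 L. monocytogenes-infected 29.160; B2M uninfected 16.530; B2M L. monocytogenes-infected 16.100
ΔCt(uninfected) = 32.050 − 16.530 = 15.520
ΔCt(L. monocytogenes-infected) = 29.160 − 16.100 = 13.060
ΔΔCt = 13.060 − 15.520 = -2.460
Fold change = 2^(−(-2.460)) = 2^2.460 = 5.5022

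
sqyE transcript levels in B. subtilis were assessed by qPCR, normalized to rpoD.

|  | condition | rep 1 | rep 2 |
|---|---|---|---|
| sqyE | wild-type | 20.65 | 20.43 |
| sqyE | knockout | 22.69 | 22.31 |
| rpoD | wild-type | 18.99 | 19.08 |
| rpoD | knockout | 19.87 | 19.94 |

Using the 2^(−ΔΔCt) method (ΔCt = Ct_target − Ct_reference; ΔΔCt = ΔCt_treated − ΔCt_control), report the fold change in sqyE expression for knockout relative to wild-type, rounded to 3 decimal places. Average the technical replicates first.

0.470

Mean Ct: sqyE wild-type 20.540; sqyE knockout 22.500; rpoD wild-type 19.035; rpoD knockout 19.905
ΔCt(wild-type) = 20.540 − 19.035 = 1.505
ΔCt(knockout) = 22.500 − 19.905 = 2.595
ΔΔCt = 2.595 − 1.505 = 1.090
Fold change = 2^(−1.090) = 0.4698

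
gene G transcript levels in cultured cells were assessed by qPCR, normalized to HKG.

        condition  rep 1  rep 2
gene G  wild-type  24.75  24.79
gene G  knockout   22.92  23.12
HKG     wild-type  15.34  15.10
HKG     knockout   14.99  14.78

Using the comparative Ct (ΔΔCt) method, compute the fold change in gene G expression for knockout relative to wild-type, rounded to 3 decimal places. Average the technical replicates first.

2.667

Mean Ct: gene G wild-type 24.770; gene G knockout 23.020; HKG wild-type 15.220; HKG knockout 14.885
ΔCt(wild-type) = 24.770 − 15.220 = 9.550
ΔCt(knockout) = 23.020 − 14.885 = 8.135
ΔΔCt = 8.135 − 9.550 = -1.415
Fold change = 2^(−(-1.415)) = 2^1.415 = 2.6666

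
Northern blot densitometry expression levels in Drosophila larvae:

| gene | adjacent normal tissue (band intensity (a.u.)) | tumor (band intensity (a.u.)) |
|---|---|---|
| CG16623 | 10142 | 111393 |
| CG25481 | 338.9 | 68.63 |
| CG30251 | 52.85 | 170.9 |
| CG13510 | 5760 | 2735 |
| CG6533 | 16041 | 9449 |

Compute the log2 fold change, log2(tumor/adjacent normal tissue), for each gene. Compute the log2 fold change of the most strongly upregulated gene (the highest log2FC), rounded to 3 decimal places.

3.457

log2(111393/10142) = 3.457  (CG16623)
log2(68.63/338.9) = -2.304  (CG25481)
log2(170.9/52.85) = 1.693  (CG30251)
log2(2735/5760) = -1.075  (CG13510)
log2(9449/16041) = -0.764  (CG6533)
CG16623 is most strongly upregulated.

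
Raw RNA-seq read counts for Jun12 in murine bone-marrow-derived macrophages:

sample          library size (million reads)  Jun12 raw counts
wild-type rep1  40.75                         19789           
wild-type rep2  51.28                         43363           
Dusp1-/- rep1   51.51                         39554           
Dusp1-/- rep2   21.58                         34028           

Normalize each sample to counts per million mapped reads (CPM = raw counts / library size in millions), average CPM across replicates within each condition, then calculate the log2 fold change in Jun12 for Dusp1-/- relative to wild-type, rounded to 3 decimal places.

0.817

CPM(wild-type rep1) = 19789 / 40.75 = 485.6196
CPM(wild-type rep2) = 43363 / 51.28 = 845.6123
CPM(Dusp1-/- rep1) = 39554 / 51.51 = 767.8897
CPM(Dusp1-/- rep2) = 34028 / 21.58 = 1576.8304
mean CPM(wild-type) = 665.6160; mean CPM(Dusp1-/-) = 1172.3601
Fold change = 1172.3601 / 665.6160 = 1.76132
log2(1.76132) = 0.8167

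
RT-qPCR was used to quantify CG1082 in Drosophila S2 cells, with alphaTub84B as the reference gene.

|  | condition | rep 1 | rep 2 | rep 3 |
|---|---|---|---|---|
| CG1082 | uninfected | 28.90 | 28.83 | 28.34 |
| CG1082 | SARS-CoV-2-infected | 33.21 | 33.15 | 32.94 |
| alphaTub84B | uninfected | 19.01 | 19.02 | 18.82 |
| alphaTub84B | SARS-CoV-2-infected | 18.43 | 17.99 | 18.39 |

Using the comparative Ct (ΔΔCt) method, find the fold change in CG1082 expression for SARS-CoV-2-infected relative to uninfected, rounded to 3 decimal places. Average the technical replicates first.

0.029

Mean Ct: CG1082 uninfected 28.690; CG1082 SARS-CoV-2-infected 33.100; alphaTub84B uninfected 18.950; alphaTub84B SARS-CoV-2-infected 18.270
ΔCt(uninfected) = 28.690 − 18.950 = 9.740
ΔCt(SARS-CoV-2-infected) = 33.100 − 18.270 = 14.830
ΔΔCt = 14.830 − 9.740 = 5.090
Fold change = 2^(−5.090) = 0.0294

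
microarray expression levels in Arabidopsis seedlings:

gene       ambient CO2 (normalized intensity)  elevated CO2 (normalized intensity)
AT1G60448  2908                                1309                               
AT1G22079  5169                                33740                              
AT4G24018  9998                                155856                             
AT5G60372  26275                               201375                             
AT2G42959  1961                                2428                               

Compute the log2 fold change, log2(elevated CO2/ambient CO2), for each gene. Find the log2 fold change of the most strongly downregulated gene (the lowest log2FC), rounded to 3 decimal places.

-1.152

log2(1309/2908) = -1.152  (AT1G60448)
log2(33740/5169) = 2.707  (AT1G22079)
log2(155856/9998) = 3.962  (AT4G24018)
log2(201375/26275) = 2.938  (AT5G60372)
log2(2428/1961) = 0.308  (AT2G42959)
AT1G60448 is most strongly downregulated.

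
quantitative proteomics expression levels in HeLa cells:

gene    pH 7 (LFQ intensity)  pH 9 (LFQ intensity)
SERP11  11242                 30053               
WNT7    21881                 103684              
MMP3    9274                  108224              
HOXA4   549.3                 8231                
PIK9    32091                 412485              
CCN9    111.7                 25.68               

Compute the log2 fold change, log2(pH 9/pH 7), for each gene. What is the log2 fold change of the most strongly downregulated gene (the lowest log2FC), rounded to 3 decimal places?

-2.121

log2(30053/11242) = 1.419  (SERP11)
log2(103684/21881) = 2.244  (WNT7)
log2(108224/9274) = 3.545  (MMP3)
log2(8231/549.3) = 3.905  (HOXA4)
log2(412485/32091) = 3.684  (PIK9)
log2(25.68/111.7) = -2.121  (CCN9)
CCN9 is most strongly downregulated.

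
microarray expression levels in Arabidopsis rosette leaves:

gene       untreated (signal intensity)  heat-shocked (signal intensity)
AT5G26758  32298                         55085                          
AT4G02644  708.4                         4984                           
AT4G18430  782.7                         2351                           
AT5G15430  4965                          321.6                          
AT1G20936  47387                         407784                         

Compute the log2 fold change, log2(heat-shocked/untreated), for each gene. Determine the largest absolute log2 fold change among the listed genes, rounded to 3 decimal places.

3.948

log2(55085/32298) = 0.770  (AT5G26758)
log2(4984/708.4) = 2.815  (AT4G02644)
log2(2351/782.7) = 1.587  (AT4G18430)
log2(321.6/4965) = -3.948  (AT5G15430)
log2(407784/47387) = 3.105  (AT1G20936)
The largest magnitude belongs to AT5G15430.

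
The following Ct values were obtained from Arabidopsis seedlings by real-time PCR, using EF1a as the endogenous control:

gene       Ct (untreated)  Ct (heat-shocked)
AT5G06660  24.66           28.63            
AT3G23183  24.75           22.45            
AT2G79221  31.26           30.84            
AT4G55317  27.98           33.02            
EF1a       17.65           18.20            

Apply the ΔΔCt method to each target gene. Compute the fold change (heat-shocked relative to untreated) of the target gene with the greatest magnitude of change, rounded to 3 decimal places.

AT5G06660: ΔΔCt = (28.63−18.20) − (24.66−17.65) = 10.43 − 7.01 = 3.42; fold change = 2^-3.42 = 0.093
AT3G23183: ΔΔCt = (22.45−18.20) − (24.75−17.65) = 4.25 − 7.10 = -2.85; fold change = 2^2.85 = 7.210
AT2G79221: ΔΔCt = (30.84−18.20) − (31.26−17.65) = 12.64 − 13.61 = -0.97; fold change = 2^0.97 = 1.959
AT4G55317: ΔΔCt = (33.02−18.20) − (27.98−17.65) = 14.82 − 10.33 = 4.49; fold change = 2^-4.49 = 0.045
AT4G55317 has the largest |ΔΔCt| = 4.49.

0.045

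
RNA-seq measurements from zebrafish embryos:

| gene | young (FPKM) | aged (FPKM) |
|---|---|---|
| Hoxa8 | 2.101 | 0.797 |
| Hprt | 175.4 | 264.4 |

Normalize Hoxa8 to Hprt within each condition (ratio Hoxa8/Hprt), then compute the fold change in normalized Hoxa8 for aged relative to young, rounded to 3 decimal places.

0.252

Hoxa8/Hprt (young) = 2.101 / 175.4 = 0.011978
Hoxa8/Hprt (aged) = 0.797 / 264.4 = 0.0030144
Fold change = 0.0030144 / 0.011978 = 0.2517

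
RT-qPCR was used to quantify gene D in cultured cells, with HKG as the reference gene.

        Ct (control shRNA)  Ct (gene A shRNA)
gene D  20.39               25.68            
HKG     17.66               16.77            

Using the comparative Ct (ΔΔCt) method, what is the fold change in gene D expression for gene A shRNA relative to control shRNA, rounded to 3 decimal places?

ΔCt(control shRNA) = 20.390 − 17.660 = 2.730
ΔCt(gene A shRNA) = 25.680 − 16.770 = 8.910
ΔΔCt = 8.910 − 2.730 = 6.180
Fold change = 2^(−6.180) = 0.0138

0.014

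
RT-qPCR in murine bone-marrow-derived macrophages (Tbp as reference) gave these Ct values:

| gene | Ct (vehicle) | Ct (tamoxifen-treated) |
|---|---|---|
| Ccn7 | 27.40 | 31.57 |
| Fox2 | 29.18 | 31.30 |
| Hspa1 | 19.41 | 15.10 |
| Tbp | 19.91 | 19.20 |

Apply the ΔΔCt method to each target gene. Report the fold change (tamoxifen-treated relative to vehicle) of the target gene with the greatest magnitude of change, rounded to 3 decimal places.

0.034

Ccn7: ΔΔCt = (31.57−19.20) − (27.40−19.91) = 12.37 − 7.49 = 4.88; fold change = 2^-4.88 = 0.034
Fox2: ΔΔCt = (31.30−19.20) − (29.18−19.91) = 12.10 − 9.27 = 2.83; fold change = 2^-2.83 = 0.141
Hspa1: ΔΔCt = (15.10−19.20) − (19.41−19.91) = -4.10 − (-0.50) = -3.60; fold change = 2^3.60 = 12.126
Ccn7 has the largest |ΔΔCt| = 4.88.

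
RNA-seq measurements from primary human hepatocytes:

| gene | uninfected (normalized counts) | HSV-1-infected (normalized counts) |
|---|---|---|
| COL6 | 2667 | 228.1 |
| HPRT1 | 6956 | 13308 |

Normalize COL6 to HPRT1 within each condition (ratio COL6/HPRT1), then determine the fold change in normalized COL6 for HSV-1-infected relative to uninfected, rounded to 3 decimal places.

COL6/HPRT1 (uninfected) = 2667 / 6956 = 0.38341
COL6/HPRT1 (HSV-1-infected) = 228.1 / 13308 = 0.01714
Fold change = 0.01714 / 0.38341 = 0.0447

0.045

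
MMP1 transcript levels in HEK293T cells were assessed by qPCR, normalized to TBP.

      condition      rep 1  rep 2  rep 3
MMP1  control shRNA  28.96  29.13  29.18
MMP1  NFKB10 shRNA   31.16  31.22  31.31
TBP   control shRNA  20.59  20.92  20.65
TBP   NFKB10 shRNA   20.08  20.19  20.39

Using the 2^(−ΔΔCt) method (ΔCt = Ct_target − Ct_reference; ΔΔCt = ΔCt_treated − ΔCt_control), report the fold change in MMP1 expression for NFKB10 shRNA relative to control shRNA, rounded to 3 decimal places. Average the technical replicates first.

0.160

Mean Ct: MMP1 control shRNA 29.090; MMP1 NFKB10 shRNA 31.230; TBP control shRNA 20.720; TBP NFKB10 shRNA 20.220
ΔCt(control shRNA) = 29.090 − 20.720 = 8.370
ΔCt(NFKB10 shRNA) = 31.230 − 20.220 = 11.010
ΔΔCt = 11.010 − 8.370 = 2.640
Fold change = 2^(−2.640) = 0.1604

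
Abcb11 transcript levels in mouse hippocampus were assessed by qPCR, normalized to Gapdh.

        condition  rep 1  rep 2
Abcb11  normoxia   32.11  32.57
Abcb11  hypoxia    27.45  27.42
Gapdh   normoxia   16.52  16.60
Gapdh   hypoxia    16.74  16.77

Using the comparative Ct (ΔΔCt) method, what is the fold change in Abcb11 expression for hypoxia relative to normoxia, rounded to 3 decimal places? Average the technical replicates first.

34.297

Mean Ct: Abcb11 normoxia 32.340; Abcb11 hypoxia 27.435; Gapdh normoxia 16.560; Gapdh hypoxia 16.755
ΔCt(normoxia) = 32.340 − 16.560 = 15.780
ΔCt(hypoxia) = 27.435 − 16.755 = 10.680
ΔΔCt = 10.680 − 15.780 = -5.100
Fold change = 2^(−(-5.100)) = 2^5.100 = 34.2968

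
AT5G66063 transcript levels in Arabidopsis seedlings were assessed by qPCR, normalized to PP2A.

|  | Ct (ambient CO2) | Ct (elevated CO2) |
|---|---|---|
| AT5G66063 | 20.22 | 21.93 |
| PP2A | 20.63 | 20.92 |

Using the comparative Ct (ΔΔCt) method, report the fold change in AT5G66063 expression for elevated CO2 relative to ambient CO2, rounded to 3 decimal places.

ΔCt(ambient CO2) = 20.220 − 20.630 = -0.410
ΔCt(elevated CO2) = 21.930 − 20.920 = 1.010
ΔΔCt = 1.010 − (-0.410) = 1.420
Fold change = 2^(−1.420) = 0.3737

0.374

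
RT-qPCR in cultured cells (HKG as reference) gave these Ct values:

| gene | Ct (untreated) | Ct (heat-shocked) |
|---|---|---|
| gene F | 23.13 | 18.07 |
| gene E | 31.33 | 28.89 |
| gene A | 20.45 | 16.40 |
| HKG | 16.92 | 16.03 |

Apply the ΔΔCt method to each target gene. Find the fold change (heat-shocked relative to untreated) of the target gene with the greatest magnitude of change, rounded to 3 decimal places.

18.001

gene F: ΔΔCt = (18.07−16.03) − (23.13−16.92) = 2.04 − 6.21 = -4.17; fold change = 2^4.17 = 18.001
gene E: ΔΔCt = (28.89−16.03) − (31.33−16.92) = 12.86 − 14.41 = -1.55; fold change = 2^1.55 = 2.928
gene A: ΔΔCt = (16.40−16.03) − (20.45−16.92) = 0.37 − 3.53 = -3.16; fold change = 2^3.16 = 8.938
gene F has the largest |ΔΔCt| = 4.17.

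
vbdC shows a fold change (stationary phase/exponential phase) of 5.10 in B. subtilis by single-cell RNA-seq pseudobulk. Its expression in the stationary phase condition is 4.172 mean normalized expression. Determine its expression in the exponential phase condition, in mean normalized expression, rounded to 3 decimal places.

0.818

exponential phase expression = 4.172 / 5.10 = 0.818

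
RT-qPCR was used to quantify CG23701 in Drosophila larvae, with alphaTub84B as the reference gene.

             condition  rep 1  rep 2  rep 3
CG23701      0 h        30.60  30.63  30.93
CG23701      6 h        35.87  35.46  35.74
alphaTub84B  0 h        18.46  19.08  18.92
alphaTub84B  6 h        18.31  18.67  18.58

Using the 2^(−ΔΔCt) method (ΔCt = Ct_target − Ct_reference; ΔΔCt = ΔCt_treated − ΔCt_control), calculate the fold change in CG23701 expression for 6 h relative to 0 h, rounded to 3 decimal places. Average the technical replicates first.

Mean Ct: CG23701 0 h 30.720; CG23701 6 h 35.690; alphaTub84B 0 h 18.820; alphaTub84B 6 h 18.520
ΔCt(0 h) = 30.720 − 18.820 = 11.900
ΔCt(6 h) = 35.690 − 18.520 = 17.170
ΔΔCt = 17.170 − 11.900 = 5.270
Fold change = 2^(−5.270) = 0.0259

0.026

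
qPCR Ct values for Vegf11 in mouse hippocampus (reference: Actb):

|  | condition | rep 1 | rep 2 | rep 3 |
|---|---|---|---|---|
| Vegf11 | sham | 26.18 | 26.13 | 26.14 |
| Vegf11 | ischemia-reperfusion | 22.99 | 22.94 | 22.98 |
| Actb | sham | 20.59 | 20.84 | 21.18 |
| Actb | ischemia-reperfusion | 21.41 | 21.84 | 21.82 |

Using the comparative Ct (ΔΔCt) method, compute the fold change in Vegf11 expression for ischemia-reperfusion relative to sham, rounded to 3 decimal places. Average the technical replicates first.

16.000

Mean Ct: Vegf11 sham 26.150; Vegf11 ischemia-reperfusion 22.970; Actb sham 20.870; Actb ischemia-reperfusion 21.690
ΔCt(sham) = 26.150 − 20.870 = 5.280
ΔCt(ischemia-reperfusion) = 22.970 − 21.690 = 1.280
ΔΔCt = 1.280 − 5.280 = -4.000
Fold change = 2^(−(-4.000)) = 2^4.000 = 16.0000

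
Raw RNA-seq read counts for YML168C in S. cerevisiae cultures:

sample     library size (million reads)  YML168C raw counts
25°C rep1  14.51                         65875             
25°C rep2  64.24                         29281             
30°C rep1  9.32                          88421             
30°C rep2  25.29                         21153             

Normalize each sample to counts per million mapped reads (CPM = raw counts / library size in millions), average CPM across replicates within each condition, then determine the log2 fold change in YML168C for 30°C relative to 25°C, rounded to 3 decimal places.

CPM(25°C rep1) = 65875 / 14.51 = 4539.9724
CPM(25°C rep2) = 29281 / 64.24 = 455.8064
CPM(30°C rep1) = 88421 / 9.32 = 9487.2318
CPM(30°C rep2) = 21153 / 25.29 = 836.4176
mean CPM(25°C) = 2497.8894; mean CPM(30°C) = 5161.8247
Fold change = 5161.8247 / 2497.8894 = 2.06647
log2(2.06647) = 1.0472

1.047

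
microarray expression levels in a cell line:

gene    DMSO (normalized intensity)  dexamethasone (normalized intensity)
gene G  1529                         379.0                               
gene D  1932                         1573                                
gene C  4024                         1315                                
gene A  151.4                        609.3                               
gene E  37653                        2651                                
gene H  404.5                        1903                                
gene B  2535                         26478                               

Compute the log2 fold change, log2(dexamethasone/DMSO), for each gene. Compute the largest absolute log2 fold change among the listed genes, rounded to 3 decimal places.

3.828

log2(379.0/1529) = -2.012  (gene G)
log2(1573/1932) = -0.297  (gene D)
log2(1315/4024) = -1.614  (gene C)
log2(609.3/151.4) = 2.009  (gene A)
log2(2651/37653) = -3.828  (gene E)
log2(1903/404.5) = 2.234  (gene H)
log2(26478/2535) = 3.385  (gene B)
The largest magnitude belongs to gene E.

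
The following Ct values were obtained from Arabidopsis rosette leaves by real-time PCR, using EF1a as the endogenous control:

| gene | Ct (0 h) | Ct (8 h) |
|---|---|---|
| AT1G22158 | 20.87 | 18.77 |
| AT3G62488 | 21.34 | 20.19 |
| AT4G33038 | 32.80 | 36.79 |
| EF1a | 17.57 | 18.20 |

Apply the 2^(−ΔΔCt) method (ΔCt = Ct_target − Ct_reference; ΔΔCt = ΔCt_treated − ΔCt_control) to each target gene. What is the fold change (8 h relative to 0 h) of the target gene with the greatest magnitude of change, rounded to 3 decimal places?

0.097

AT1G22158: ΔΔCt = (18.77−18.20) − (20.87−17.57) = 0.57 − 3.30 = -2.73; fold change = 2^2.73 = 6.635
AT3G62488: ΔΔCt = (20.19−18.20) − (21.34−17.57) = 1.99 − 3.77 = -1.78; fold change = 2^1.78 = 3.434
AT4G33038: ΔΔCt = (36.79−18.20) − (32.80−17.57) = 18.59 − 15.23 = 3.36; fold change = 2^-3.36 = 0.097
AT4G33038 has the largest |ΔΔCt| = 3.36.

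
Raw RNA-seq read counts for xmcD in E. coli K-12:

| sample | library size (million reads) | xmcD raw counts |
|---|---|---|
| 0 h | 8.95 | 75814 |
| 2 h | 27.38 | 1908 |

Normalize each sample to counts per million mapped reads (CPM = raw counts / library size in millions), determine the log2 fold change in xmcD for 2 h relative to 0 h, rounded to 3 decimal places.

-6.925

CPM(0 h) = 75814 / 8.95 = 8470.8380
CPM(2 h) = 1908 / 27.38 = 69.6859
Fold change = 69.6859 / 8470.8380 = 0.00823
log2(0.00823) = -6.9255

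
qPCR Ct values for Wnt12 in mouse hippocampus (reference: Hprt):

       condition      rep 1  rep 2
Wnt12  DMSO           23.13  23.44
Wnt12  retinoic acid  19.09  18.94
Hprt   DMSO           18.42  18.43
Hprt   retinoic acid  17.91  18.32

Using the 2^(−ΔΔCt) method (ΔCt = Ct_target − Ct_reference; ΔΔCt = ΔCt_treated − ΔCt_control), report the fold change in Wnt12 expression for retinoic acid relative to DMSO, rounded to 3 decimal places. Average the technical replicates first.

Mean Ct: Wnt12 DMSO 23.285; Wnt12 retinoic acid 19.015; Hprt DMSO 18.425; Hprt retinoic acid 18.115
ΔCt(DMSO) = 23.285 − 18.425 = 4.860
ΔCt(retinoic acid) = 19.015 − 18.115 = 0.900
ΔΔCt = 0.900 − 4.860 = -3.960
Fold change = 2^(−(-3.960)) = 2^3.960 = 15.5625

15.562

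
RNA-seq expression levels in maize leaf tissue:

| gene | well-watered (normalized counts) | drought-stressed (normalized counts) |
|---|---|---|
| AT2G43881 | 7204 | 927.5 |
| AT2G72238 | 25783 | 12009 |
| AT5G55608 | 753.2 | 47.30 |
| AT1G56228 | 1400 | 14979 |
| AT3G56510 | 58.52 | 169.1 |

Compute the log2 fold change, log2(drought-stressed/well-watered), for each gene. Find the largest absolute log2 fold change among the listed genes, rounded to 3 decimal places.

3.993

log2(927.5/7204) = -2.957  (AT2G43881)
log2(12009/25783) = -1.102  (AT2G72238)
log2(47.30/753.2) = -3.993  (AT5G55608)
log2(14979/1400) = 3.419  (AT1G56228)
log2(169.1/58.52) = 1.531  (AT3G56510)
The largest magnitude belongs to AT5G55608.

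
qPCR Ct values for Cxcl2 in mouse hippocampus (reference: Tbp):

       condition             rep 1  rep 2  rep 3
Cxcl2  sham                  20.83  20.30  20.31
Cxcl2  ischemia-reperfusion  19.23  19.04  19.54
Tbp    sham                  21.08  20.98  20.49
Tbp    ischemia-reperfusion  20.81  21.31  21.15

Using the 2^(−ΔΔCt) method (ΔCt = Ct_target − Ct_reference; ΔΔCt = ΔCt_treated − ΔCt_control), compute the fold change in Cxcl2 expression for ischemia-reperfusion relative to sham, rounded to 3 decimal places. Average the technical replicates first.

Mean Ct: Cxcl2 sham 20.480; Cxcl2 ischemia-reperfusion 19.270; Tbp sham 20.850; Tbp ischemia-reperfusion 21.090
ΔCt(sham) = 20.480 − 20.850 = -0.370
ΔCt(ischemia-reperfusion) = 19.270 − 21.090 = -1.820
ΔΔCt = -1.820 − (-0.370) = -1.450
Fold change = 2^(−(-1.450)) = 2^1.450 = 2.7321

2.732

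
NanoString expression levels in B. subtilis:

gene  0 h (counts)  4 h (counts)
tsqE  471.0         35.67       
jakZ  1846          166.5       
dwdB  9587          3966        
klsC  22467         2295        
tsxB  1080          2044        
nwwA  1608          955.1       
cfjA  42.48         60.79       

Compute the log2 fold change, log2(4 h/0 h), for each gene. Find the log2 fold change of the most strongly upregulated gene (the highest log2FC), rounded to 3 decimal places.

log2(35.67/471.0) = -3.723  (tsqE)
log2(166.5/1846) = -3.471  (jakZ)
log2(3966/9587) = -1.273  (dwdB)
log2(2295/22467) = -3.291  (klsC)
log2(2044/1080) = 0.920  (tsxB)
log2(955.1/1608) = -0.752  (nwwA)
log2(60.79/42.48) = 0.517  (cfjA)
tsxB is most strongly upregulated.

0.920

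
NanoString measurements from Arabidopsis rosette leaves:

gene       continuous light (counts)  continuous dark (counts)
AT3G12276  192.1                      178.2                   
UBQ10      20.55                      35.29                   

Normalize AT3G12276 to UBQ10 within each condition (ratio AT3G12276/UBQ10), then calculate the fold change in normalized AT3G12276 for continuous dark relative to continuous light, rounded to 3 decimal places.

0.540

AT3G12276/UBQ10 (continuous light) = 192.1 / 20.55 = 9.3479
AT3G12276/UBQ10 (continuous dark) = 178.2 / 35.29 = 5.0496
Fold change = 5.0496 / 9.3479 = 0.5402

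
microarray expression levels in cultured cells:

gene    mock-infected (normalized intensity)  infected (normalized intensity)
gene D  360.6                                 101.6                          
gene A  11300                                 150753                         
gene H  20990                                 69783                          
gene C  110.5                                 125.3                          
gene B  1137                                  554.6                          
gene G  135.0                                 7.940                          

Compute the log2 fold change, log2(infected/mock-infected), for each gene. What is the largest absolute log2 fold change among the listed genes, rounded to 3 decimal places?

4.088

log2(101.6/360.6) = -1.827  (gene D)
log2(150753/11300) = 3.738  (gene A)
log2(69783/20990) = 1.733  (gene H)
log2(125.3/110.5) = 0.181  (gene C)
log2(554.6/1137) = -1.036  (gene B)
log2(7.940/135.0) = -4.088  (gene G)
The largest magnitude belongs to gene G.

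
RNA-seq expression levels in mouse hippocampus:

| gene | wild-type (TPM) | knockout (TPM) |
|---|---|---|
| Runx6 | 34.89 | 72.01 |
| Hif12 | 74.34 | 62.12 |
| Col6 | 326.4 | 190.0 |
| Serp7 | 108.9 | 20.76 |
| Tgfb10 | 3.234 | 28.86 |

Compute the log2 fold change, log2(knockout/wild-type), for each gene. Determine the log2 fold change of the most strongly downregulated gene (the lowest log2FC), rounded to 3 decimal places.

-2.391

log2(72.01/34.89) = 1.045  (Runx6)
log2(62.12/74.34) = -0.259  (Hif12)
log2(190.0/326.4) = -0.781  (Col6)
log2(20.76/108.9) = -2.391  (Serp7)
log2(28.86/3.234) = 3.158  (Tgfb10)
Serp7 is most strongly downregulated.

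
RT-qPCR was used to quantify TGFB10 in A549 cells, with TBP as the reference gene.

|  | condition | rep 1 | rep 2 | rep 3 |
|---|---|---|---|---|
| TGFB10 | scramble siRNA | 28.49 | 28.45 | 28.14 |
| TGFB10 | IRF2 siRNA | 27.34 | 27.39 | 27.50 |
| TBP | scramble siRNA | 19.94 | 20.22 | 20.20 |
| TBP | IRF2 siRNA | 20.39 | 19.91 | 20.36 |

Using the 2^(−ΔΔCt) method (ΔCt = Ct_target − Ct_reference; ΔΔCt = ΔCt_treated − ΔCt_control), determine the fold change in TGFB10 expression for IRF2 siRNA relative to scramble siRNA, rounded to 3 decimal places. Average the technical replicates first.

2.071

Mean Ct: TGFB10 scramble siRNA 28.360; TGFB10 IRF2 siRNA 27.410; TBP scramble siRNA 20.120; TBP IRF2 siRNA 20.220
ΔCt(scramble siRNA) = 28.360 − 20.120 = 8.240
ΔCt(IRF2 siRNA) = 27.410 − 20.220 = 7.190
ΔΔCt = 7.190 − 8.240 = -1.050
Fold change = 2^(−(-1.050)) = 2^1.050 = 2.0705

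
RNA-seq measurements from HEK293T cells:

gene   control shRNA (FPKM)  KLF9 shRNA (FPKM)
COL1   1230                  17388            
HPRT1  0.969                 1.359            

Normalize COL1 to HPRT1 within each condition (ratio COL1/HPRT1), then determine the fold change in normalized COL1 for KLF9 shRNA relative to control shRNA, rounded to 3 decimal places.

10.080

COL1/HPRT1 (control shRNA) = 1230 / 0.969 = 1269.3
COL1/HPRT1 (KLF9 shRNA) = 17388 / 1.359 = 12795
Fold change = 12795 / 1269.3 = 10.0797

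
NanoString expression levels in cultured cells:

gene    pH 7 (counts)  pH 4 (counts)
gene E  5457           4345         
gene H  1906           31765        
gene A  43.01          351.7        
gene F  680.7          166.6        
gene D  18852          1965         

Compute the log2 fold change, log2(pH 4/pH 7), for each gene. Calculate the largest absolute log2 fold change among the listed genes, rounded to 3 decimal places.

4.059

log2(4345/5457) = -0.329  (gene E)
log2(31765/1906) = 4.059  (gene H)
log2(351.7/43.01) = 3.032  (gene A)
log2(166.6/680.7) = -2.031  (gene F)
log2(1965/18852) = -3.262  (gene D)
The largest magnitude belongs to gene H.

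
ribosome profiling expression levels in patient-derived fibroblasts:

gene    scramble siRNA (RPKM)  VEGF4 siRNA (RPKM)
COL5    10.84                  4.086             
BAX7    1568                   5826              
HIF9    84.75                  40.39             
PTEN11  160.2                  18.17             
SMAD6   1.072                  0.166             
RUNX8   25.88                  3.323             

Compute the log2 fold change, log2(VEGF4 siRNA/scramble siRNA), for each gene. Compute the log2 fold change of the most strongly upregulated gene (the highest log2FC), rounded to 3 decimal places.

1.894

log2(4.086/10.84) = -1.408  (COL5)
log2(5826/1568) = 1.894  (BAX7)
log2(40.39/84.75) = -1.069  (HIF9)
log2(18.17/160.2) = -3.140  (PTEN11)
log2(0.166/1.072) = -2.691  (SMAD6)
log2(3.323/25.88) = -2.961  (RUNX8)
BAX7 is most strongly upregulated.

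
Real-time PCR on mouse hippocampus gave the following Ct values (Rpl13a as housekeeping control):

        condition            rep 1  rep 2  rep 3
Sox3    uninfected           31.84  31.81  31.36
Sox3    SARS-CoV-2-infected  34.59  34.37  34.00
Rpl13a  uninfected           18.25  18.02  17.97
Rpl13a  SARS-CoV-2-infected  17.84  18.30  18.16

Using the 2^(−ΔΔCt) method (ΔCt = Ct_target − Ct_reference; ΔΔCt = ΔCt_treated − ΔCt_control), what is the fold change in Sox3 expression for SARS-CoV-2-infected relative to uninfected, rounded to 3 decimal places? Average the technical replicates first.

Mean Ct: Sox3 uninfected 31.670; Sox3 SARS-CoV-2-infected 34.320; Rpl13a uninfected 18.080; Rpl13a SARS-CoV-2-infected 18.100
ΔCt(uninfected) = 31.670 − 18.080 = 13.590
ΔCt(SARS-CoV-2-infected) = 34.320 − 18.100 = 16.220
ΔΔCt = 16.220 − 13.590 = 2.630
Fold change = 2^(−2.630) = 0.1615

0.162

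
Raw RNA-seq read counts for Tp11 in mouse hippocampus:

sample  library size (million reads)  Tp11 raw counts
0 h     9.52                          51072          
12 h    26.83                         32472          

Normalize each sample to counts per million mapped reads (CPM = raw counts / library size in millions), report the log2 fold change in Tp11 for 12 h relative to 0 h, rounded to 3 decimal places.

-2.148

CPM(0 h) = 51072 / 9.52 = 5364.7059
CPM(12 h) = 32472 / 26.83 = 1210.2870
Fold change = 1210.2870 / 5364.7059 = 0.22560
log2(0.22560) = -2.1481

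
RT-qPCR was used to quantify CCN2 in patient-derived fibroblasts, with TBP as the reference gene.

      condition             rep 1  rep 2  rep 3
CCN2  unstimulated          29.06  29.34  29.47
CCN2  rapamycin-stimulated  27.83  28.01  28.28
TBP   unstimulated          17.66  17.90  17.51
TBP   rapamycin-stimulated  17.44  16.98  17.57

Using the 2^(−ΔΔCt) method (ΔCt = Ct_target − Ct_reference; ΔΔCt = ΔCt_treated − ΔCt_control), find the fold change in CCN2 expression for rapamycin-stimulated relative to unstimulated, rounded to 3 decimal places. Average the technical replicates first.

Mean Ct: CCN2 unstimulated 29.290; CCN2 rapamycin-stimulated 28.040; TBP unstimulated 17.690; TBP rapamycin-stimulated 17.330
ΔCt(unstimulated) = 29.290 − 17.690 = 11.600
ΔCt(rapamycin-stimulated) = 28.040 − 17.330 = 10.710
ΔΔCt = 10.710 − 11.600 = -0.890
Fold change = 2^(−(-0.890)) = 2^0.890 = 1.8532

1.853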